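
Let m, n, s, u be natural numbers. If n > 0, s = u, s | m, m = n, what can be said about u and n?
u ≤ n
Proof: From m = n and s | m, s | n. n > 0, so s ≤ n. s = u, so u ≤ n.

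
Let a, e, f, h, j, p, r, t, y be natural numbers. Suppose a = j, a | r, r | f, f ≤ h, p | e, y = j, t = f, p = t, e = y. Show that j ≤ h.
e = y and p | e, thus p | y. y = j, so p | j. Since p = t, t | j. Since t = f, f | j. a = j and a | r, thus j | r. From r | f, j | f. Since f | j, f = j. Because f ≤ h, j ≤ h.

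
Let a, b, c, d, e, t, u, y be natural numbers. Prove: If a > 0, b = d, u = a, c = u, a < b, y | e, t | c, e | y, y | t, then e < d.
y | e and e | y, so y = e. c = u and t | c, therefore t | u. Since y | t, y | u. u = a, so y | a. y = e, so e | a. Since a > 0, e ≤ a. b = d and a < b, thus a < d. e ≤ a, so e < d.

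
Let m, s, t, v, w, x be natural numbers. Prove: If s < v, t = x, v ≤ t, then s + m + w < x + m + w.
s < v and v ≤ t, so s < t. t = x, so s < x. Then s + m < x + m. Then s + m + w < x + m + w.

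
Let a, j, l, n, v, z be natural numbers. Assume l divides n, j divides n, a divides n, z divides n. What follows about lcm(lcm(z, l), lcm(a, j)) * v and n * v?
lcm(lcm(z, l), lcm(a, j)) * v divides n * v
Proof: Because z divides n and l divides n, lcm(z, l) divides n. a divides n and j divides n, so lcm(a, j) divides n. lcm(z, l) divides n, so lcm(lcm(z, l), lcm(a, j)) divides n. Then lcm(lcm(z, l), lcm(a, j)) * v divides n * v.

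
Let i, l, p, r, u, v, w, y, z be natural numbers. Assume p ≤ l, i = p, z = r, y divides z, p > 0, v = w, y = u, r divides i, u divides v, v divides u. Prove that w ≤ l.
u divides v and v divides u, thus u = v. Because y = u, y = v. Since z = r and y divides z, y divides r. r divides i, so y divides i. y = v, so v divides i. Since i = p, v divides p. v = w, so w divides p. Since p > 0, w ≤ p. p ≤ l, so w ≤ l.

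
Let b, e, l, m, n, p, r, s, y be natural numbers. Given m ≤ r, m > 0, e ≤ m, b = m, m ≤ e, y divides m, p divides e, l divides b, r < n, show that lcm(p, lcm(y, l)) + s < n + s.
Because e ≤ m and m ≤ e, e = m. Because p divides e, p divides m. b = m and l divides b, therefore l divides m. Because y divides m, lcm(y, l) divides m. Since p divides m, lcm(p, lcm(y, l)) divides m. m > 0, so lcm(p, lcm(y, l)) ≤ m. Since m ≤ r, lcm(p, lcm(y, l)) ≤ r. From r < n, lcm(p, lcm(y, l)) < n. Then lcm(p, lcm(y, l)) + s < n + s.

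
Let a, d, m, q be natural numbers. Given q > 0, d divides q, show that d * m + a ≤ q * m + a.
d divides q and q > 0, thus d ≤ q. By multiplying by a non-negative, d * m ≤ q * m. Then d * m + a ≤ q * m + a.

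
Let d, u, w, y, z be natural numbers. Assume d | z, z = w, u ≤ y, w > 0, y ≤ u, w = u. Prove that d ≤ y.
From u ≤ y and y ≤ u, u = y. Since w = u, w = y. From z = w and d | z, d | w. w > 0, so d ≤ w. Since w = y, d ≤ y.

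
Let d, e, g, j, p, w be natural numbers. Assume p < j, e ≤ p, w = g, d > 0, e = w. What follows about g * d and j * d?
g * d < j * d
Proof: e = w and w = g, thus e = g. Because e ≤ p and p < j, e < j. From e = g, g < j. Combined with d > 0, by multiplying by a positive, g * d < j * d.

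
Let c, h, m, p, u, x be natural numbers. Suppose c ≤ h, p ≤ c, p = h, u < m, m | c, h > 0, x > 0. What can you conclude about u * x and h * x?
u * x < h * x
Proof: p = h and p ≤ c, thus h ≤ c. c ≤ h, so c = h. Since m | c, m | h. From h > 0, m ≤ h. Since u < m, u < h. x > 0, so u * x < h * x.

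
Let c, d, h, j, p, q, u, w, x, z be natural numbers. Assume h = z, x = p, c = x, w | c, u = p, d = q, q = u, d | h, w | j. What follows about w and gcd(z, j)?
w | gcd(z, j)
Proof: c = x and w | c, therefore w | x. Since x = p, w | p. Because d = q and q = u, d = u. Since d | h, u | h. u = p, so p | h. Since w | p, w | h. From h = z, w | z. Since w | j, w | gcd(z, j).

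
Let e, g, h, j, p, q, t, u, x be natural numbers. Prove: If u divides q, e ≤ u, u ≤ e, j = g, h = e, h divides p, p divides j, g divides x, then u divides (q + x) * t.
e ≤ u and u ≤ e, hence e = u. Since h divides p and p divides j, h divides j. Because h = e, e divides j. Since j = g, e divides g. Since g divides x, e divides x. e = u, so u divides x. Because u divides q, u divides q + x. Then u divides (q + x) * t.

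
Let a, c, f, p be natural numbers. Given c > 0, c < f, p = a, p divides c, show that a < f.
From p divides c and c > 0, p ≤ c. p = a, so a ≤ c. c < f, so a < f.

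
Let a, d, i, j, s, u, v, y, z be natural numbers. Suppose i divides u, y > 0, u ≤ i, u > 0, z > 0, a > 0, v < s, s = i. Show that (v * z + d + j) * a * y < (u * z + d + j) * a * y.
From i divides u and u > 0, i ≤ u. From u ≤ i, i = u. Since s = i, s = u. Since v < s, v < u. Combined with z > 0, by multiplying by a positive, v * z < u * z. Then v * z + d < u * z + d. Then v * z + d + j < u * z + d + j. Using a > 0, by multiplying by a positive, (v * z + d + j) * a < (u * z + d + j) * a. Because y > 0, by multiplying by a positive, (v * z + d + j) * a * y < (u * z + d + j) * a * y.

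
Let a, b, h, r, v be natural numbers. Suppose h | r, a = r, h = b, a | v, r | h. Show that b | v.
r | h and h | r, so r = h. Since a = r, a = h. Since h = b, a = b. Since a | v, b | v.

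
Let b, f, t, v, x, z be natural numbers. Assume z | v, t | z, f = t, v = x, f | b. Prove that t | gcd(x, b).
t | z and z | v, therefore t | v. v = x, so t | x. f = t and f | b, therefore t | b. Because t | x, t | gcd(x, b).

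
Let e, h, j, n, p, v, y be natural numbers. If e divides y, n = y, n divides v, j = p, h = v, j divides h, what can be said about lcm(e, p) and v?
lcm(e, p) divides v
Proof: n = y and n divides v, thus y divides v. Since e divides y, e divides v. Since h = v and j divides h, j divides v. j = p, so p divides v. Since e divides v, lcm(e, p) divides v.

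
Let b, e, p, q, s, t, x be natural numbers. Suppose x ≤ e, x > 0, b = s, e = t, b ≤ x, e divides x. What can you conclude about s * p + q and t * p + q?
s * p + q ≤ t * p + q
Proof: e divides x and x > 0, thus e ≤ x. x ≤ e, so x = e. Since e = t, x = t. Because b = s and b ≤ x, s ≤ x. From x = t, s ≤ t. By multiplying by a non-negative, s * p ≤ t * p. Then s * p + q ≤ t * p + q.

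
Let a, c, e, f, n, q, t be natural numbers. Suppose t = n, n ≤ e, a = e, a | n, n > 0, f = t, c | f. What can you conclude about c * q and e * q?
c * q | e * q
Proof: From a = e and a | n, e | n. Since n > 0, e ≤ n. Since n ≤ e, n = e. t = n, so t = e. f = t and c | f, hence c | t. t = e, so c | e. Then c * q | e * q.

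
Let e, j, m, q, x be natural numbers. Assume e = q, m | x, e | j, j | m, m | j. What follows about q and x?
q | x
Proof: From e = q and e | j, q | j. m | j and j | m, therefore m = j. Since m | x, j | x. q | j, so q | x.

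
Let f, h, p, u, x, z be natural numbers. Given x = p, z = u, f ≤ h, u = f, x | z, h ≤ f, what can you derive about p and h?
p | h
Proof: z = u and u = f, hence z = f. Since f ≤ h and h ≤ f, f = h. Since z = f, z = h. x | z, so x | h. x = p, so p | h.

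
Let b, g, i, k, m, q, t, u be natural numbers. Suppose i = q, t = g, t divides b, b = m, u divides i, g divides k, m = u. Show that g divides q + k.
b = m and t divides b, therefore t divides m. Since m = u, t divides u. Since u divides i, t divides i. i = q, so t divides q. Since t = g, g divides q. Since g divides k, g divides q + k.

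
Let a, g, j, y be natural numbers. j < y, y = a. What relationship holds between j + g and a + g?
j + g < a + g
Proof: From y = a and j < y, j < a. Then j + g < a + g.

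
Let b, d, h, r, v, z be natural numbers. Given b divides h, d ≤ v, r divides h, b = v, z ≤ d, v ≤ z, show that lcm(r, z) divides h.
Since z ≤ d and d ≤ v, z ≤ v. Since v ≤ z, v = z. b = v, so b = z. b divides h, so z divides h. From r divides h, lcm(r, z) divides h.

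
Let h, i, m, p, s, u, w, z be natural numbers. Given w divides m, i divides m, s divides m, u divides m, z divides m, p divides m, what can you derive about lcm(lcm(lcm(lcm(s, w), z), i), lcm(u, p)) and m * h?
lcm(lcm(lcm(lcm(s, w), z), i), lcm(u, p)) divides m * h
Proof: s divides m and w divides m, thus lcm(s, w) divides m. Since z divides m, lcm(lcm(s, w), z) divides m. Since i divides m, lcm(lcm(lcm(s, w), z), i) divides m. u divides m and p divides m, therefore lcm(u, p) divides m. lcm(lcm(lcm(s, w), z), i) divides m, so lcm(lcm(lcm(lcm(s, w), z), i), lcm(u, p)) divides m. Then lcm(lcm(lcm(lcm(s, w), z), i), lcm(u, p)) divides m * h.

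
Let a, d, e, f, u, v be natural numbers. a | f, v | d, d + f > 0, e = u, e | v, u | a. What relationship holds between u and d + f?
u ≤ d + f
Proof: Because e = u and e | v, u | v. Since v | d, u | d. u | a and a | f, so u | f. Since u | d, u | d + f. d + f > 0, so u ≤ d + f.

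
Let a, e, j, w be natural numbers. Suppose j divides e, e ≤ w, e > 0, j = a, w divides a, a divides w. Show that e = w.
Because a divides w and w divides a, a = w. j = a, so j = w. Since j divides e, w divides e. Since e > 0, w ≤ e. Since e ≤ w, e = w.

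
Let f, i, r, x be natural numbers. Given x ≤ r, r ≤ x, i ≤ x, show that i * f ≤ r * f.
x ≤ r and r ≤ x, therefore x = r. i ≤ x, so i ≤ r. Then i * f ≤ r * f.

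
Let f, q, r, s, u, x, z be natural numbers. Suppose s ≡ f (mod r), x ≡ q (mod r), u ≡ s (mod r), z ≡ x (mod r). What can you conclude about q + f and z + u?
q + f ≡ z + u (mod r)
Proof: z ≡ x (mod r) and x ≡ q (mod r), thus z ≡ q (mod r). Because u ≡ s (mod r) and s ≡ f (mod r), u ≡ f (mod r). Using z ≡ q (mod r) and adding congruences, z + u ≡ q + f (mod r). Then q + f ≡ z + u (mod r).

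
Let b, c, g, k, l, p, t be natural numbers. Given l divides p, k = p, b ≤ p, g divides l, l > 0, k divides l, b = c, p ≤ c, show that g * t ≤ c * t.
Since k = p and k divides l, p divides l. Since l divides p, l = p. b = c and b ≤ p, hence c ≤ p. From p ≤ c, p = c. Since l = p, l = c. g divides l and l > 0, therefore g ≤ l. l = c, so g ≤ c. By multiplying by a non-negative, g * t ≤ c * t.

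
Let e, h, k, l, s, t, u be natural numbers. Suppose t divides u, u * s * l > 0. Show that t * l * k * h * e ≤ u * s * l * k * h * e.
Since t divides u, t divides u * s. Then t * l divides u * s * l. Since u * s * l > 0, t * l ≤ u * s * l. By multiplying by a non-negative, t * l * k ≤ u * s * l * k. By multiplying by a non-negative, t * l * k * h ≤ u * s * l * k * h. By multiplying by a non-negative, t * l * k * h * e ≤ u * s * l * k * h * e.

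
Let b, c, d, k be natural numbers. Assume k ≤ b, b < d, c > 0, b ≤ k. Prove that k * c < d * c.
Because b ≤ k and k ≤ b, b = k. Since b < d, k < d. Using c > 0, by multiplying by a positive, k * c < d * c.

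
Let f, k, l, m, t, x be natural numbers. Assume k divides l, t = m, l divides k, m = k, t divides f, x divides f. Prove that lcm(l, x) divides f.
Because t = m and m = k, t = k. k divides l and l divides k, hence k = l. Since t = k, t = l. Since t divides f, l divides f. Since x divides f, lcm(l, x) divides f.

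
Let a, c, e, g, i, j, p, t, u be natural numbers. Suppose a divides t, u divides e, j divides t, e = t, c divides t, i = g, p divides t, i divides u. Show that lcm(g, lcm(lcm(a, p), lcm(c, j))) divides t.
i divides u and u divides e, so i divides e. e = t, so i divides t. From i = g, g divides t. From a divides t and p divides t, lcm(a, p) divides t. c divides t and j divides t, so lcm(c, j) divides t. Since lcm(a, p) divides t, lcm(lcm(a, p), lcm(c, j)) divides t. Because g divides t, lcm(g, lcm(lcm(a, p), lcm(c, j))) divides t.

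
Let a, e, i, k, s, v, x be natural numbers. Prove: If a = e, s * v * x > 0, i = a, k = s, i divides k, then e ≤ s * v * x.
Since i = a and a = e, i = e. From k = s and i divides k, i divides s. i = e, so e divides s. Then e divides s * v. Then e divides s * v * x. s * v * x > 0, so e ≤ s * v * x.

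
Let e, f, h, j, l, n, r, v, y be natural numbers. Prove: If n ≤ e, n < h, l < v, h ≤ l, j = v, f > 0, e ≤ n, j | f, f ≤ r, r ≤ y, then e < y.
n ≤ e and e ≤ n, therefore n = e. h ≤ l and l < v, hence h < v. n < h, so n < v. Since j = v and j | f, v | f. f > 0, so v ≤ f. f ≤ r, so v ≤ r. n < v, so n < r. n = e, so e < r. r ≤ y, so e < y.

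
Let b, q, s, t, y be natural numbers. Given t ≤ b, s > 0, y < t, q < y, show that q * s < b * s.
q < y and y < t, so q < t. t ≤ b, so q < b. Since s > 0, by multiplying by a positive, q * s < b * s.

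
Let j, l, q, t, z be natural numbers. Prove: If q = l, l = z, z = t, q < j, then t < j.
q = l and l = z, therefore q = z. Because z = t, q = t. From q < j, t < j.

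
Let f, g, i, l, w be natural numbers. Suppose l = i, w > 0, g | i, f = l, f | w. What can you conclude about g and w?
g ≤ w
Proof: f = l and l = i, so f = i. Since f | w, i | w. g | i, so g | w. From w > 0, g ≤ w.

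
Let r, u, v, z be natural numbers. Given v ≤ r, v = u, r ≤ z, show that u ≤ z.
v ≤ r and r ≤ z, so v ≤ z. v = u, so u ≤ z.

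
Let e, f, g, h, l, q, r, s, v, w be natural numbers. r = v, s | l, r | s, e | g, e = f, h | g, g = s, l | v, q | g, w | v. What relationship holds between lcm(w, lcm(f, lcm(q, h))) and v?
lcm(w, lcm(f, lcm(q, h))) | v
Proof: s | l and l | v, so s | v. Because r = v and r | s, v | s. s | v, so s = v. g = s, so g = v. From e = f and e | g, f | g. q | g and h | g, so lcm(q, h) | g. Because f | g, lcm(f, lcm(q, h)) | g. g = v, so lcm(f, lcm(q, h)) | v. Since w | v, lcm(w, lcm(f, lcm(q, h))) | v.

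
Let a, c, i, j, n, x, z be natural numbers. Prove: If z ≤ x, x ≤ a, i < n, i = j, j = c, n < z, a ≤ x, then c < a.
i = j and j = c, hence i = c. i < n and n < z, therefore i < z. i = c, so c < z. From x ≤ a and a ≤ x, x = a. Since z ≤ x, z ≤ a. From c < z, c < a.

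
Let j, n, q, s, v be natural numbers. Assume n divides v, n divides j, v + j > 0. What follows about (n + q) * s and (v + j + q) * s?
(n + q) * s ≤ (v + j + q) * s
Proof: n divides v and n divides j, therefore n divides v + j. v + j > 0, so n ≤ v + j. Then n + q ≤ v + j + q. By multiplying by a non-negative, (n + q) * s ≤ (v + j + q) * s.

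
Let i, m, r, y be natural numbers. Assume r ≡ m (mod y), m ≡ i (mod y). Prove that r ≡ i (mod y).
r ≡ m (mod y) and m ≡ i (mod y). By transitivity, r ≡ i (mod y).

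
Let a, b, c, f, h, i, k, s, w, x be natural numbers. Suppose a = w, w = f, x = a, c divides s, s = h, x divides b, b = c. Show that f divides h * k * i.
x = a and a = w, therefore x = w. b = c and x divides b, thus x divides c. From x = w, w divides c. Since c divides s, w divides s. w = f, so f divides s. s = h, so f divides h. Then f divides h * k. Then f divides h * k * i.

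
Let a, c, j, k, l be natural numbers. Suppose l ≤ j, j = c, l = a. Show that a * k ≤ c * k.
Because l = a and l ≤ j, a ≤ j. j = c, so a ≤ c. Then a * k ≤ c * k.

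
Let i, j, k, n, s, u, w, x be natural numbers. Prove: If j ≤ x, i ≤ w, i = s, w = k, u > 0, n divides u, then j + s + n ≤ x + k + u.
From i = s and i ≤ w, s ≤ w. From w = k, s ≤ k. n divides u and u > 0, hence n ≤ u. Since s ≤ k, s + n ≤ k + u. Since j ≤ x, j + s + n ≤ x + k + u.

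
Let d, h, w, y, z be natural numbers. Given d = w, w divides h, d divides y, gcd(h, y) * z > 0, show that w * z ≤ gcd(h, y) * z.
d = w and d divides y, therefore w divides y. w divides h, so w divides gcd(h, y). Then w * z divides gcd(h, y) * z. gcd(h, y) * z > 0, so w * z ≤ gcd(h, y) * z.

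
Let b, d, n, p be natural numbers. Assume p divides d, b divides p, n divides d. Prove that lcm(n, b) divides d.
b divides p and p divides d, thus b divides d. Since n divides d, lcm(n, b) divides d.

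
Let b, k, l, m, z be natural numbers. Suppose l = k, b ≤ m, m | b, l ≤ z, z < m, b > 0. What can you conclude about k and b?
k < b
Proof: m | b and b > 0, hence m ≤ b. b ≤ m, so m = b. l ≤ z and z < m, so l < m. m = b, so l < b. Since l = k, k < b.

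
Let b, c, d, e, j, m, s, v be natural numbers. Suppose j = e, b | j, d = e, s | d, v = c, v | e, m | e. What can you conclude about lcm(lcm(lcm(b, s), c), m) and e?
lcm(lcm(lcm(b, s), c), m) | e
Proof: j = e and b | j, so b | e. Since d = e and s | d, s | e. b | e, so lcm(b, s) | e. v = c and v | e, hence c | e. Because lcm(b, s) | e, lcm(lcm(b, s), c) | e. Because m | e, lcm(lcm(lcm(b, s), c), m) | e.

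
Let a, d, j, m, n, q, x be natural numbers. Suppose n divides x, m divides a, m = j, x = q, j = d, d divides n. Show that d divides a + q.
Because m = j and j = d, m = d. m divides a, so d divides a. d divides n and n divides x, so d divides x. x = q, so d divides q. d divides a, so d divides a + q.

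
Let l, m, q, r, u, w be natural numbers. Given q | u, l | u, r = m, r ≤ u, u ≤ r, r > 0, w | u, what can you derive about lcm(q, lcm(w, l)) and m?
lcm(q, lcm(w, l)) ≤ m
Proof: u ≤ r and r ≤ u, so u = r. From w | u and l | u, lcm(w, l) | u. q | u, so lcm(q, lcm(w, l)) | u. Since u = r, lcm(q, lcm(w, l)) | r. r > 0, so lcm(q, lcm(w, l)) ≤ r. Since r = m, lcm(q, lcm(w, l)) ≤ m.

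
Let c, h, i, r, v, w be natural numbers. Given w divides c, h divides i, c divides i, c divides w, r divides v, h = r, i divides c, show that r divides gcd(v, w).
Because i divides c and c divides i, i = c. c divides w and w divides c, so c = w. Since i = c, i = w. h = r and h divides i, hence r divides i. i = w, so r divides w. r divides v, so r divides gcd(v, w).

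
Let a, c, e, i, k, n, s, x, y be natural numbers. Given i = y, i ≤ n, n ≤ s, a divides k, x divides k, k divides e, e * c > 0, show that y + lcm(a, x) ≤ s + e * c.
i = y and i ≤ n, thus y ≤ n. n ≤ s, so y ≤ s. a divides k and x divides k, thus lcm(a, x) divides k. Since k divides e, lcm(a, x) divides e. Then lcm(a, x) divides e * c. Because e * c > 0, lcm(a, x) ≤ e * c. y ≤ s, so y + lcm(a, x) ≤ s + e * c.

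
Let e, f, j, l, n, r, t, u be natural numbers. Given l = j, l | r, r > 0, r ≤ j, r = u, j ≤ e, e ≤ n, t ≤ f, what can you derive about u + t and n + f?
u + t ≤ n + f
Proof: l = j and l | r, hence j | r. Since r > 0, j ≤ r. Since r ≤ j, j = r. r = u, so j = u. From j ≤ e and e ≤ n, j ≤ n. j = u, so u ≤ n. Since t ≤ f, u + t ≤ n + f.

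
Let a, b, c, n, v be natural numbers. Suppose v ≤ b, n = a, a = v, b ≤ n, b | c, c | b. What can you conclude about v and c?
v = c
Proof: From n = a and a = v, n = v. b ≤ n, so b ≤ v. From v ≤ b, v = b. b | c and c | b, hence b = c. v = b, so v = c.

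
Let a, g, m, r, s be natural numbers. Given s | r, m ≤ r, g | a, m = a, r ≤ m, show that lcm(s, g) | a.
Since r ≤ m and m ≤ r, r = m. m = a, so r = a. s | r, so s | a. Since g | a, lcm(s, g) | a.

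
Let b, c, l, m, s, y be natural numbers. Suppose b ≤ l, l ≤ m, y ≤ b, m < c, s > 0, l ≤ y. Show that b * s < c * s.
Since l ≤ y and y ≤ b, l ≤ b. Since b ≤ l, l = b. Because l ≤ m and m < c, l < c. Since l = b, b < c. s > 0, so b * s < c * s.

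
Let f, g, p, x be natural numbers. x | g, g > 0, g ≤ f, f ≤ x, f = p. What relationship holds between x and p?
x = p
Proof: x | g and g > 0, so x ≤ g. g ≤ f, so x ≤ f. f ≤ x, so x = f. Since f = p, x = p.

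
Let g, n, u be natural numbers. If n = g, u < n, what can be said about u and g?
u < g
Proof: n = g and u < n. By substitution, u < g.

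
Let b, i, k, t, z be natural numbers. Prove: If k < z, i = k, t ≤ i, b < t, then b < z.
b < t and t ≤ i, hence b < i. i = k, so b < k. k < z, so b < z.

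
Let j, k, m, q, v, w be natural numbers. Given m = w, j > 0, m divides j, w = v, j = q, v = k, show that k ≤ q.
m = w and m divides j, hence w divides j. Since w = v, v divides j. j > 0, so v ≤ j. Since j = q, v ≤ q. Since v = k, k ≤ q.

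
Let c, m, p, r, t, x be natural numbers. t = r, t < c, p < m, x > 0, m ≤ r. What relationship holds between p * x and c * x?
p * x < c * x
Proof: p < m and m ≤ r, thus p < r. t = r and t < c, so r < c. Since p < r, p < c. Since x > 0, p * x < c * x.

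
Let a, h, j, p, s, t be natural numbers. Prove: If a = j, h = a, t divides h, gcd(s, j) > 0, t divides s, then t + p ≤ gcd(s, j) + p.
Since h = a and t divides h, t divides a. a = j, so t divides j. Since t divides s, t divides gcd(s, j). gcd(s, j) > 0, so t ≤ gcd(s, j). Then t + p ≤ gcd(s, j) + p.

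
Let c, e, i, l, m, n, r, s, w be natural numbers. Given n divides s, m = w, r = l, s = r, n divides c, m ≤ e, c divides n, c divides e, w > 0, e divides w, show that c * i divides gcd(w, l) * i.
e divides w and w > 0, hence e ≤ w. From m = w and m ≤ e, w ≤ e. e ≤ w, so e = w. c divides e, so c divides w. Because n divides c and c divides n, n = c. s = r and r = l, so s = l. Since n divides s, n divides l. From n = c, c divides l. Since c divides w, c divides gcd(w, l). Then c * i divides gcd(w, l) * i.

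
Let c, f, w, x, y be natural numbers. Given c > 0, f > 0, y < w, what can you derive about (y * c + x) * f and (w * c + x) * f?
(y * c + x) * f < (w * c + x) * f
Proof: From y < w and c > 0, y * c < w * c. Then y * c + x < w * c + x. f > 0, so (y * c + x) * f < (w * c + x) * f.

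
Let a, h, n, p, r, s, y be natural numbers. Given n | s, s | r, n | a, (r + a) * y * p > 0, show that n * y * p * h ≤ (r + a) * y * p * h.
From n | s and s | r, n | r. Since n | a, n | r + a. Then n * y | (r + a) * y. Then n * y * p | (r + a) * y * p. (r + a) * y * p > 0, so n * y * p ≤ (r + a) * y * p. Then n * y * p * h ≤ (r + a) * y * p * h.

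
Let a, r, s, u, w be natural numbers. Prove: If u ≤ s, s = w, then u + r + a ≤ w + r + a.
Since s = w and u ≤ s, u ≤ w. Then u + r ≤ w + r. Then u + r + a ≤ w + r + a.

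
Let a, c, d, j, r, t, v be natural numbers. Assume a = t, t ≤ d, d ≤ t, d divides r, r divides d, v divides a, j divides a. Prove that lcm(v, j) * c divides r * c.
t ≤ d and d ≤ t, therefore t = d. Since a = t, a = d. d divides r and r divides d, hence d = r. Since a = d, a = r. Since v divides a and j divides a, lcm(v, j) divides a. Since a = r, lcm(v, j) divides r. Then lcm(v, j) * c divides r * c.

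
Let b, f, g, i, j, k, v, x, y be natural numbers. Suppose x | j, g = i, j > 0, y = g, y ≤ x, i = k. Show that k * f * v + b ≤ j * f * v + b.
y = g and g = i, therefore y = i. i = k, so y = k. x | j and j > 0, hence x ≤ j. Because y ≤ x, y ≤ j. Since y = k, k ≤ j. Then k * f ≤ j * f. Then k * f * v ≤ j * f * v. Then k * f * v + b ≤ j * f * v + b.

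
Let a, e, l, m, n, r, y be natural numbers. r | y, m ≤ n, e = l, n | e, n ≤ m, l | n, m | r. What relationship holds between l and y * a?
l | y * a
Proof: e = l and n | e, so n | l. l | n, so n = l. m ≤ n and n ≤ m, hence m = n. m | r, so n | r. n = l, so l | r. Since r | y, l | y. Then l | y * a.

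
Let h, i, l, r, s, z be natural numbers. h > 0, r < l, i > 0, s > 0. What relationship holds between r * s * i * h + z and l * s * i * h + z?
r * s * i * h + z < l * s * i * h + z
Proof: Because r < l and s > 0, r * s < l * s. Since i > 0, r * s * i < l * s * i. Since h > 0, r * s * i * h < l * s * i * h. Then r * s * i * h + z < l * s * i * h + z.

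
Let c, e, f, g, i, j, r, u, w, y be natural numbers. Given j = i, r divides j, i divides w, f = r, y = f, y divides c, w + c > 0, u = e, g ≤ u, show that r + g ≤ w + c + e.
j = i and r divides j, so r divides i. From i divides w, r divides w. y = f and y divides c, hence f divides c. f = r, so r divides c. r divides w, so r divides w + c. Because w + c > 0, r ≤ w + c. u = e and g ≤ u, thus g ≤ e. Since r ≤ w + c, r + g ≤ w + c + e.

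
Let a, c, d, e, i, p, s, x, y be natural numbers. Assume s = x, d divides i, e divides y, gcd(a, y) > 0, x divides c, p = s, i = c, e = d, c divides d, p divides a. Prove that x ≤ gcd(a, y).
Since p = s and s = x, p = x. Since p divides a, x divides a. i = c and d divides i, therefore d divides c. Since c divides d, c = d. x divides c, so x divides d. From e = d and e divides y, d divides y. From x divides d, x divides y. Since x divides a, x divides gcd(a, y). From gcd(a, y) > 0, x ≤ gcd(a, y).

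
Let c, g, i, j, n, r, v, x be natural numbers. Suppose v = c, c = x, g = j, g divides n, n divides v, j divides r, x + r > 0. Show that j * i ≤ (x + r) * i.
From v = c and c = x, v = x. g divides n and n divides v, hence g divides v. g = j, so j divides v. Since v = x, j divides x. j divides r, so j divides x + r. x + r > 0, so j ≤ x + r. By multiplying by a non-negative, j * i ≤ (x + r) * i.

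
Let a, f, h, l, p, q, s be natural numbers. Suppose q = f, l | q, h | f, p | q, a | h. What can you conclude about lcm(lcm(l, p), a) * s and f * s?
lcm(lcm(l, p), a) * s | f * s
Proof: l | q and p | q, thus lcm(l, p) | q. Since q = f, lcm(l, p) | f. a | h and h | f, hence a | f. lcm(l, p) | f, so lcm(lcm(l, p), a) | f. Then lcm(lcm(l, p), a) * s | f * s.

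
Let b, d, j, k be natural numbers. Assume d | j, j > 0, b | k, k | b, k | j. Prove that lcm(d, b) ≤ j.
k | b and b | k, thus k = b. k | j, so b | j. Since d | j, lcm(d, b) | j. j > 0, so lcm(d, b) ≤ j.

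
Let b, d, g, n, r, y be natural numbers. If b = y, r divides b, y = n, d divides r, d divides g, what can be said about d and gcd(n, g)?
d divides gcd(n, g)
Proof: b = y and r divides b, hence r divides y. Since d divides r, d divides y. Because y = n, d divides n. Since d divides g, d divides gcd(n, g).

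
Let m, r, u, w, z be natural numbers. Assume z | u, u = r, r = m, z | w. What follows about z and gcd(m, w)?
z | gcd(m, w)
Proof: From u = r and r = m, u = m. Since z | u, z | m. From z | w, z | gcd(m, w).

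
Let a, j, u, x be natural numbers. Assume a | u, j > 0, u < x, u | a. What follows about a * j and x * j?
a * j < x * j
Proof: u | a and a | u, thus u = a. Since u < x, a < x. j > 0, so a * j < x * j.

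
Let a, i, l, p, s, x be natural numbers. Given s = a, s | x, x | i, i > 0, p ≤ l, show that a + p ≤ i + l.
s | x and x | i, hence s | i. Since i > 0, s ≤ i. s = a, so a ≤ i. p ≤ l, so a + p ≤ i + l.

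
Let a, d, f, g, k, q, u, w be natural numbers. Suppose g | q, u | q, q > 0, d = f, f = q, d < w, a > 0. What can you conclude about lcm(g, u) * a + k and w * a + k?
lcm(g, u) * a + k < w * a + k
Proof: g | q and u | q, thus lcm(g, u) | q. q > 0, so lcm(g, u) ≤ q. From d = f and f = q, d = q. d < w, so q < w. Since lcm(g, u) ≤ q, lcm(g, u) < w. Since a > 0, lcm(g, u) * a < w * a. Then lcm(g, u) * a + k < w * a + k.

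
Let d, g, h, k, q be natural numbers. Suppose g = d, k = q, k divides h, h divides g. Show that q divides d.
Because k divides h and h divides g, k divides g. k = q, so q divides g. g = d, so q divides d.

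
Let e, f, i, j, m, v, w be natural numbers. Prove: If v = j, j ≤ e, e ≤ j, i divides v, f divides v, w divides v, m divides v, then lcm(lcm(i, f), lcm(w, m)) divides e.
j ≤ e and e ≤ j, therefore j = e. Because v = j, v = e. i divides v and f divides v, thus lcm(i, f) divides v. w divides v and m divides v, therefore lcm(w, m) divides v. lcm(i, f) divides v, so lcm(lcm(i, f), lcm(w, m)) divides v. Since v = e, lcm(lcm(i, f), lcm(w, m)) divides e.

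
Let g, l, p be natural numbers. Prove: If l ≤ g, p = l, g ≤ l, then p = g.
l ≤ g and g ≤ l, thus l = g. p = l, so p = g.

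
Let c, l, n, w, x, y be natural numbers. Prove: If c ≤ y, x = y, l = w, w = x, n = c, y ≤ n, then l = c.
Since l = w and w = x, l = x. Since x = y, l = y. From n = c and y ≤ n, y ≤ c. Since c ≤ y, y = c. Since l = y, l = c.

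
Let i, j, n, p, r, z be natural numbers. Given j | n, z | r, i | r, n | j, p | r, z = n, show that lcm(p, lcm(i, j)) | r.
n | j and j | n, so n = j. z = n, so z = j. z | r, so j | r. Since i | r, lcm(i, j) | r. p | r, so lcm(p, lcm(i, j)) | r.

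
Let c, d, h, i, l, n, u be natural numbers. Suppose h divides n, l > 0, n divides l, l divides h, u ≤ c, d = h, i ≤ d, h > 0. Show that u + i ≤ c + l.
h divides n and n divides l, so h divides l. l > 0, so h ≤ l. Because l divides h and h > 0, l ≤ h. h ≤ l, so h = l. Since d = h and i ≤ d, i ≤ h. h = l, so i ≤ l. Because u ≤ c, u + i ≤ c + l.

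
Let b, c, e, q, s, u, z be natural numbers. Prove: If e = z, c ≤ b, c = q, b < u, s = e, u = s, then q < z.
From s = e and e = z, s = z. c ≤ b and b < u, therefore c < u. Since u = s, c < s. s = z, so c < z. c = q, so q < z.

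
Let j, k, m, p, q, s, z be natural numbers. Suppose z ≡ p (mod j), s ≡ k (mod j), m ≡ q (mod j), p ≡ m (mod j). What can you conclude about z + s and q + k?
z + s ≡ q + k (mod j)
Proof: From z ≡ p (mod j) and p ≡ m (mod j), z ≡ m (mod j). m ≡ q (mod j), so z ≡ q (mod j). Because s ≡ k (mod j), by adding congruences, z + s ≡ q + k (mod j).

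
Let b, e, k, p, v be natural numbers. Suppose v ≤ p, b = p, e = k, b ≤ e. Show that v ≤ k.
b = p and b ≤ e, so p ≤ e. Since e = k, p ≤ k. v ≤ p, so v ≤ k.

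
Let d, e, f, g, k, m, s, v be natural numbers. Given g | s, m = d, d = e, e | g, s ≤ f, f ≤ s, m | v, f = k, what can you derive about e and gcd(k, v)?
e | gcd(k, v)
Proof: s ≤ f and f ≤ s, hence s = f. Since f = k, s = k. Since g | s, g | k. e | g, so e | k. From m = d and d = e, m = e. Since m | v, e | v. e | k, so e | gcd(k, v).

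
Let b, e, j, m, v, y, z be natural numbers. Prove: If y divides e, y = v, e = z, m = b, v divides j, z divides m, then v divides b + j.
Since y = v and y divides e, v divides e. Since e = z, v divides z. z divides m, so v divides m. m = b, so v divides b. Because v divides j, v divides b + j.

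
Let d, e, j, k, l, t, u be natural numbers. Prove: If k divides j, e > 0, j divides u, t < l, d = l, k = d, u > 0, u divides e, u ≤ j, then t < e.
j divides u and u > 0, so j ≤ u. Since u ≤ j, j = u. From k = d and k divides j, d divides j. j = u, so d divides u. Because u divides e, d divides e. From e > 0, d ≤ e. Because d = l, l ≤ e. t < l, so t < e.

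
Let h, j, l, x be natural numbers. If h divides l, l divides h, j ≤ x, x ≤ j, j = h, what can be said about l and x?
l = x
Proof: Since x ≤ j and j ≤ x, x = j. From j = h, x = h. h divides l and l divides h, hence h = l. From x = h, x = l. Then l = x.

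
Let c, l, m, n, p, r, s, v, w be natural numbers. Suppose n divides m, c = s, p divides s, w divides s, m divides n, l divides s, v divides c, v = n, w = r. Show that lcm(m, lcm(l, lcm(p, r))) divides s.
n divides m and m divides n, thus n = m. v = n, so v = m. c = s and v divides c, therefore v divides s. Since v = m, m divides s. Because w = r and w divides s, r divides s. Since p divides s, lcm(p, r) divides s. Since l divides s, lcm(l, lcm(p, r)) divides s. Since m divides s, lcm(m, lcm(l, lcm(p, r))) divides s.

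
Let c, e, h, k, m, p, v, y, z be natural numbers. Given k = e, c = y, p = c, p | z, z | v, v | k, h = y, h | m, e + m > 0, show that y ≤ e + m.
From p = c and p | z, c | z. z | v and v | k, hence z | k. Since c | z, c | k. Because c = y, y | k. Since k = e, y | e. h = y and h | m, hence y | m. y | e, so y | e + m. e + m > 0, so y ≤ e + m.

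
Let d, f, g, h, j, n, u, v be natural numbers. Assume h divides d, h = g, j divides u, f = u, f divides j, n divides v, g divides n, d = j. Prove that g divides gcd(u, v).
Since f = u and f divides j, u divides j. Since j divides u, j = u. d = j and h divides d, hence h divides j. Since h = g, g divides j. Since j = u, g divides u. Because g divides n and n divides v, g divides v. Since g divides u, g divides gcd(u, v).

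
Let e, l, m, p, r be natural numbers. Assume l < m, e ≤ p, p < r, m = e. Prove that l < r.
Since m = e and l < m, l < e. Because e ≤ p, l < p. From p < r, l < r.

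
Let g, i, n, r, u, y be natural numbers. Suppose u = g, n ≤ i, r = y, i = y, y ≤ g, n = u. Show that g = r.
n = u and u = g, so n = g. i = y and n ≤ i, therefore n ≤ y. n = g, so g ≤ y. y ≤ g, so y = g. r = y, so r = g. Then g = r.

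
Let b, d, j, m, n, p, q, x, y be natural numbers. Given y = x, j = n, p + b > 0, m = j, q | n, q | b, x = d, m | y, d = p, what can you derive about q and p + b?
q ≤ p + b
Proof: Because y = x and x = d, y = d. d = p, so y = p. Since m = j and m | y, j | y. j = n, so n | y. y = p, so n | p. q | n, so q | p. Because q | b, q | p + b. p + b > 0, so q ≤ p + b.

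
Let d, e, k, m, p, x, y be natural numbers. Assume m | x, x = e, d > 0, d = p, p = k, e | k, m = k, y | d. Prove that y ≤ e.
From d = p and p = k, d = k. m = k and m | x, therefore k | x. x = e, so k | e. Since e | k, k = e. d = k, so d = e. y | d and d > 0, hence y ≤ d. d = e, so y ≤ e.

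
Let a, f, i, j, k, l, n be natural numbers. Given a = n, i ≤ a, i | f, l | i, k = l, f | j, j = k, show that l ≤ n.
j = k and k = l, therefore j = l. i | f and f | j, thus i | j. Because j = l, i | l. Since l | i, i = l. Since a = n and i ≤ a, i ≤ n. From i = l, l ≤ n.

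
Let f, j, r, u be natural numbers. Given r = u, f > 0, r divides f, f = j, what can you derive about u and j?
u ≤ j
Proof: r divides f and f > 0, so r ≤ f. Since r = u, u ≤ f. f = j, so u ≤ j.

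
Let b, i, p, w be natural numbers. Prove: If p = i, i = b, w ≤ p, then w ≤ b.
From p = i and i = b, p = b. Since w ≤ p, w ≤ b.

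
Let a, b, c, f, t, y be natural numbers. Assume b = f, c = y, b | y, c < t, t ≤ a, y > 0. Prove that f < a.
b | y and y > 0, so b ≤ y. From b = f, f ≤ y. Since c = y and c < t, y < t. t ≤ a, so y < a. f ≤ y, so f < a.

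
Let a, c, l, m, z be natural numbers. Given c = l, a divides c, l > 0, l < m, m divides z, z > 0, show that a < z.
Because c = l and a divides c, a divides l. l > 0, so a ≤ l. l < m, so a < m. From m divides z and z > 0, m ≤ z. Since a < m, a < z.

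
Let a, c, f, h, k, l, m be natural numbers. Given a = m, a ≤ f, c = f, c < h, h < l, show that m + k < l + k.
Because a = m and a ≤ f, m ≤ f. c = f and c < h, hence f < h. h < l, so f < l. Because m ≤ f, m < l. Then m + k < l + k.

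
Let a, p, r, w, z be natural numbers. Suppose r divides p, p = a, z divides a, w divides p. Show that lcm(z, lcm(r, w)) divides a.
From r divides p and w divides p, lcm(r, w) divides p. From p = a, lcm(r, w) divides a. z divides a, so lcm(z, lcm(r, w)) divides a.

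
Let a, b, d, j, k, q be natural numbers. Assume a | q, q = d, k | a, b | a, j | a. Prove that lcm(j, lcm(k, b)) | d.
Because k | a and b | a, lcm(k, b) | a. Since j | a, lcm(j, lcm(k, b)) | a. q = d and a | q, so a | d. Since lcm(j, lcm(k, b)) | a, lcm(j, lcm(k, b)) | d.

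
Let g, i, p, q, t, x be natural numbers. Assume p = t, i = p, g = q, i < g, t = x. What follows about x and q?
x < q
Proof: p = t and t = x, hence p = x. From i = p and i < g, p < g. Because p = x, x < g. g = q, so x < q.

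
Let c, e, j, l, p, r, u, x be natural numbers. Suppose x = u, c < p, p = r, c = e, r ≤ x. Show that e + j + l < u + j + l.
p = r and c < p, therefore c < r. c = e, so e < r. From x = u and r ≤ x, r ≤ u. From e < r, e < u. Then e + j < u + j. Then e + j + l < u + j + l.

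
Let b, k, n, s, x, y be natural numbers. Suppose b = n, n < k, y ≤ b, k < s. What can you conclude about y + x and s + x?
y + x < s + x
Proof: b = n and y ≤ b, therefore y ≤ n. n < k and k < s, therefore n < s. Since y ≤ n, y < s. Then y + x < s + x.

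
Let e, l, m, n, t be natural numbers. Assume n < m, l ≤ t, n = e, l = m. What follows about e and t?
e < t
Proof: n = e and n < m, thus e < m. l = m and l ≤ t, hence m ≤ t. Since e < m, e < t.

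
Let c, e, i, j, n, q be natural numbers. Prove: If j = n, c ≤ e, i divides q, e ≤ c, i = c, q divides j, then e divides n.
Since c ≤ e and e ≤ c, c = e. From i = c, i = e. i divides q and q divides j, thus i divides j. Since i = e, e divides j. Since j = n, e divides n.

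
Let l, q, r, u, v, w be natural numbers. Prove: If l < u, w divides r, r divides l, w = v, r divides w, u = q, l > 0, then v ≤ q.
From r divides w and w divides r, r = w. w = v, so r = v. From r divides l and l > 0, r ≤ l. u = q and l < u, so l < q. r ≤ l, so r < q. r = v, so v < q. Then v ≤ q.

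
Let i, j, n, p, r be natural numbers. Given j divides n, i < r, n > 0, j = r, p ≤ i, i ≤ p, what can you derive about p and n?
p < n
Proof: Because i ≤ p and p ≤ i, i = p. j = r and j divides n, hence r divides n. n > 0, so r ≤ n. Since i < r, i < n. i = p, so p < n.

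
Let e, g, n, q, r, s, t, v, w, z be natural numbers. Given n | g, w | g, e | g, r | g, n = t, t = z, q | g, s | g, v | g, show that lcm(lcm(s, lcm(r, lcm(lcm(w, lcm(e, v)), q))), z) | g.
e | g and v | g, hence lcm(e, v) | g. w | g, so lcm(w, lcm(e, v)) | g. Since q | g, lcm(lcm(w, lcm(e, v)), q) | g. Since r | g, lcm(r, lcm(lcm(w, lcm(e, v)), q)) | g. s | g, so lcm(s, lcm(r, lcm(lcm(w, lcm(e, v)), q))) | g. n = t and t = z, hence n = z. n | g, so z | g. Since lcm(s, lcm(r, lcm(lcm(w, lcm(e, v)), q))) | g, lcm(lcm(s, lcm(r, lcm(lcm(w, lcm(e, v)), q))), z) | g.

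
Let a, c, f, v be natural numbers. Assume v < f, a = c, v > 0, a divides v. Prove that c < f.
Since a = c and a divides v, c divides v. Because v > 0, c ≤ v. Because v < f, c < f.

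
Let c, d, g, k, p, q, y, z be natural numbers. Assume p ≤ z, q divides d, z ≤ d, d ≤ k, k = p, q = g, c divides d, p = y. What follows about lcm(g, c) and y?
lcm(g, c) divides y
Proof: k = p and d ≤ k, hence d ≤ p. p ≤ z and z ≤ d, therefore p ≤ d. Since d ≤ p, d = p. From p = y, d = y. q = g and q divides d, hence g divides d. c divides d, so lcm(g, c) divides d. Since d = y, lcm(g, c) divides y.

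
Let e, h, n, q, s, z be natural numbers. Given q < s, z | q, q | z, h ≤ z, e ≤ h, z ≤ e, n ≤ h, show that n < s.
q | z and z | q, so q = z. z ≤ e and e ≤ h, so z ≤ h. Since h ≤ z, z = h. Because q = z, q = h. From q < s, h < s. From n ≤ h, n < s.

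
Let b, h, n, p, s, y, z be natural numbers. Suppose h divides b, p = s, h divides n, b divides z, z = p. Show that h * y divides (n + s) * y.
z = p and b divides z, thus b divides p. h divides b, so h divides p. From p = s, h divides s. h divides n, so h divides n + s. Then h * y divides (n + s) * y.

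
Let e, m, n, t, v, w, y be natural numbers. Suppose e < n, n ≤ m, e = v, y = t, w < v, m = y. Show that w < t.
m = y and y = t, thus m = t. e < n and n ≤ m, hence e < m. Since m = t, e < t. e = v, so v < t. w < v, so w < t.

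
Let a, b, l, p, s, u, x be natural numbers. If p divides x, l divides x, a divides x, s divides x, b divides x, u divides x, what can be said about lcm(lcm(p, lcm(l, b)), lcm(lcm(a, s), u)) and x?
lcm(lcm(p, lcm(l, b)), lcm(lcm(a, s), u)) divides x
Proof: Because l divides x and b divides x, lcm(l, b) divides x. Since p divides x, lcm(p, lcm(l, b)) divides x. a divides x and s divides x, therefore lcm(a, s) divides x. Since u divides x, lcm(lcm(a, s), u) divides x. lcm(p, lcm(l, b)) divides x, so lcm(lcm(p, lcm(l, b)), lcm(lcm(a, s), u)) divides x.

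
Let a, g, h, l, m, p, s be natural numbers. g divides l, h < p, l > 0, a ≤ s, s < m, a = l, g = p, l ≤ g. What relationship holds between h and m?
h < m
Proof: g divides l and l > 0, so g ≤ l. Because l ≤ g, l = g. Since a = l, a = g. g = p, so a = p. Because a ≤ s and s < m, a < m. a = p, so p < m. Since h < p, h < m.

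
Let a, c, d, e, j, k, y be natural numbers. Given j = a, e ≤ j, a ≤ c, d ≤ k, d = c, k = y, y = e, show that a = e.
j = a and e ≤ j, thus e ≤ a. From k = y and d ≤ k, d ≤ y. y = e, so d ≤ e. d = c, so c ≤ e. Since a ≤ c, a ≤ e. Since e ≤ a, e = a. Then a = e.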